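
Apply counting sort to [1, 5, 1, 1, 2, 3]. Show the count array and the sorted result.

Count array: [0, 3, 1, 1, 0, 1]
(count[i] = number of elements equal to i)
Cumulative count: [0, 3, 4, 5, 5, 6]
Sorted: [1, 1, 1, 2, 3, 5]


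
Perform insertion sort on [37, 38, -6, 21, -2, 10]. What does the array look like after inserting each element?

First element 37 is already 'sorted'
Insert 38: shifted 0 elements -> [37, 38, -6, 21, -2, 10]
Insert -6: shifted 2 elements -> [-6, 37, 38, 21, -2, 10]
Insert 21: shifted 2 elements -> [-6, 21, 37, 38, -2, 10]
Insert -2: shifted 3 elements -> [-6, -2, 21, 37, 38, 10]
Insert 10: shifted 3 elements -> [-6, -2, 10, 21, 37, 38]


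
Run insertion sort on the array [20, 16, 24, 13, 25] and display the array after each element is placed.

First element 20 is already 'sorted'
Insert 16: shifted 1 elements -> [16, 20, 24, 13, 25]
Insert 24: shifted 0 elements -> [16, 20, 24, 13, 25]
Insert 13: shifted 3 elements -> [13, 16, 20, 24, 25]
Insert 25: shifted 0 elements -> [13, 16, 20, 24, 25]


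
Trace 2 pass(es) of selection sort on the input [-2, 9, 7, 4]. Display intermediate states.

Pass 1: Select minimum -2 at index 0, swap -> [-2, 9, 7, 4]
Pass 2: Select minimum 4 at index 3, swap -> [-2, 4, 7, 9]


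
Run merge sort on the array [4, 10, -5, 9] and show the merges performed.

Divide and conquer:
  Merge [4] + [10] -> [4, 10]
  Merge [-5] + [9] -> [-5, 9]
  Merge [4, 10] + [-5, 9] -> [-5, 4, 9, 10]


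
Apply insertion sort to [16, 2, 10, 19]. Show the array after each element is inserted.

First element 16 is already 'sorted'
Insert 2: shifted 1 elements -> [2, 16, 10, 19]
Insert 10: shifted 1 elements -> [2, 10, 16, 19]
Insert 19: shifted 0 elements -> [2, 10, 16, 19]


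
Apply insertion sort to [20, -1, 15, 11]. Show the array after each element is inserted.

First element 20 is already 'sorted'
Insert -1: shifted 1 elements -> [-1, 20, 15, 11]
Insert 15: shifted 1 elements -> [-1, 15, 20, 11]
Insert 11: shifted 2 elements -> [-1, 11, 15, 20]


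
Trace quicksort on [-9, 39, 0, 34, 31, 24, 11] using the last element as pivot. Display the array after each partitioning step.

Partition 1: pivot=11 at index 2 -> [-9, 0, 11, 34, 31, 24, 39]
Partition 2: pivot=0 at index 1 -> [-9, 0, 11, 34, 31, 24, 39]
Partition 3: pivot=39 at index 6 -> [-9, 0, 11, 34, 31, 24, 39]
Partition 4: pivot=24 at index 3 -> [-9, 0, 11, 24, 31, 34, 39]
Partition 5: pivot=34 at index 5 -> [-9, 0, 11, 24, 31, 34, 39]


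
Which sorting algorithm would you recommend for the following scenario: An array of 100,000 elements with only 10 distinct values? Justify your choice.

Best choice: 3-way quicksort or Counting sort
Reason: 3-way (Dutch national flag) partitioning groups every copy of the pivot together, so with only d=10 distinct keys quicksort finishes in O(n log d) expected time, which is effectively linear; counting sort runs in O(n + k) where k is the size of the key range (not the number of distinct values), so it is linear when the 10 values are integers drawn from a small known range


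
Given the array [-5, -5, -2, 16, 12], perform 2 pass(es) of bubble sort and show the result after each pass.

After pass 1: [-5, -5, -2, 12, 16] (1 swaps)
After pass 2: [-5, -5, -2, 12, 16] (0 swaps)
Total swaps: 1


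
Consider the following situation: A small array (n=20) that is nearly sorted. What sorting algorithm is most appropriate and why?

Best choice: Insertion sort
Reason: Insertion sort is O(n) for nearly sorted arrays and has low overhead


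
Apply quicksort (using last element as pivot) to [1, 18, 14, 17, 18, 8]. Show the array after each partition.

Partition 1: pivot=8 at index 1 -> [1, 8, 14, 17, 18, 18]
Partition 2: pivot=18 at index 5 -> [1, 8, 14, 17, 18, 18]
Partition 3: pivot=18 at index 4 -> [1, 8, 14, 17, 18, 18]
Partition 4: pivot=17 at index 3 -> [1, 8, 14, 17, 18, 18]


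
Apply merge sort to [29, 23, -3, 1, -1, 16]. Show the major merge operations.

Divide and conquer:
  Merge [23] + [-3] -> [-3, 23]
  Merge [29] + [-3, 23] -> [-3, 23, 29]
  Merge [-1] + [16] -> [-1, 16]
  Merge [1] + [-1, 16] -> [-1, 1, 16]
  Merge [-3, 23, 29] + [-1, 1, 16] -> [-3, -1, 1, 16, 23, 29]


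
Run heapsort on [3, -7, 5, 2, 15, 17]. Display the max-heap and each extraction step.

Build heap: [17, 15, 5, 2, -7, 3]
Extract 17: [15, 3, 5, 2, -7, 17]
Extract 15: [5, 3, -7, 2, 15, 17]
Extract 5: [3, 2, -7, 5, 15, 17]
Extract 3: [2, -7, 3, 5, 15, 17]
Extract 2: [-7, 2, 3, 5, 15, 17]


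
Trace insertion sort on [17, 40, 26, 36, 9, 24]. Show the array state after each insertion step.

First element 17 is already 'sorted'
Insert 40: shifted 0 elements -> [17, 40, 26, 36, 9, 24]
Insert 26: shifted 1 elements -> [17, 26, 40, 36, 9, 24]
Insert 36: shifted 1 elements -> [17, 26, 36, 40, 9, 24]
Insert 9: shifted 4 elements -> [9, 17, 26, 36, 40, 24]
Insert 24: shifted 3 elements -> [9, 17, 24, 26, 36, 40]


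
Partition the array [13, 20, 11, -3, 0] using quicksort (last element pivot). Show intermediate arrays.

Partition 1: pivot=0 at index 1 -> [-3, 0, 11, 13, 20]
Partition 2: pivot=20 at index 4 -> [-3, 0, 11, 13, 20]
Partition 3: pivot=13 at index 3 -> [-3, 0, 11, 13, 20]


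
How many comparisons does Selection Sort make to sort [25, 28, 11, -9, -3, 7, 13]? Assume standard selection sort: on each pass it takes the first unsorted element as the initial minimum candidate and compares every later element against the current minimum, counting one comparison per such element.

Pass 1: scan indices 1..6 for the minimum = 6 comparison(s); min is -9, place at index 0 -> [-9, 28, 11, 25, -3, 7, 13]
Pass 2: scan indices 2..6 for the minimum = 5 comparison(s); min is -3, place at index 1 -> [-9, -3, 11, 25, 28, 7, 13]
Pass 3: scan indices 3..6 for the minimum = 4 comparison(s); min is 7, place at index 2 -> [-9, -3, 7, 25, 28, 11, 13]
Pass 4: scan indices 4..6 for the minimum = 3 comparison(s); min is 11, place at index 3 -> [-9, -3, 7, 11, 28, 25, 13]
Pass 5: scan indices 5..6 for the minimum = 2 comparison(s); min is 13, place at index 4 -> [-9, -3, 7, 11, 13, 25, 28]
Pass 6: scan indices 6..6 for the minimum = 1 comparison(s); min is 25, place at index 5 -> [-9, -3, 7, 11, 13, 25, 28]
Selection sort always scans the whole unsorted suffix, so the count is (n-1) + (n-2) + ... + 1 = n(n-1)/2 = 7*6/2 = 21 regardless of the input order.
Total comparisons: 6 + 5 + 4 + 3 + 2 + 1 = 21


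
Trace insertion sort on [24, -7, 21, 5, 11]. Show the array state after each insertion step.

First element 24 is already 'sorted'
Insert -7: shifted 1 elements -> [-7, 24, 21, 5, 11]
Insert 21: shifted 1 elements -> [-7, 21, 24, 5, 11]
Insert 5: shifted 2 elements -> [-7, 5, 21, 24, 11]
Insert 11: shifted 2 elements -> [-7, 5, 11, 21, 24]


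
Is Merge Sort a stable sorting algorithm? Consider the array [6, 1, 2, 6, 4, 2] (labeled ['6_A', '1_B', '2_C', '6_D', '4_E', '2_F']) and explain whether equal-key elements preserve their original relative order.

Trace Merge Sort on the labeled array (the key is the number; the letter only tracks identity):
  Merge [1_B] + [2_C] -> [1_B, 2_C]
  Merge [6_A] + [1_B, 2_C] -> [1_B, 2_C, 6_A]
  Merge [4_E] + [2_F] -> [2_F, 4_E]
  Merge [6_D] + [2_F, 4_E] -> [2_F, 4_E, 6_D]
  Merge [1_B, 2_C, 6_A] + [2_F, 4_E, 6_D] -> [1_B, 2_C, 2_F, 4_E, 6_A, 6_D]
Final order: [1_B, 2_C, 2_F, 4_E, 6_A, 6_D]
Equal keys:
  value 2: originally 2_C, 2_F; after sorting 2_C, 2_F -> order preserved
  value 6: originally 6_A, 6_D; after sorting 6_A, 6_D -> order preserved
All equal keys kept their original relative order. Merge Sort is stable: when the heads of the two halves are equal the merge takes from the left half first.
Answer: Stable


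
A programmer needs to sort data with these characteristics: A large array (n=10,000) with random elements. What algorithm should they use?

Best choice: Quicksort or Mergesort
Reason: Both have O(n log n) average case; quicksort has lower constant factors


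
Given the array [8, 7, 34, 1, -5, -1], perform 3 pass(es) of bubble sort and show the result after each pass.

After pass 1: [7, 8, 1, -5, -1, 34] (4 swaps)
After pass 2: [7, 1, -5, -1, 8, 34] (3 swaps)
After pass 3: [1, -5, -1, 7, 8, 34] (3 swaps)
Total swaps: 10


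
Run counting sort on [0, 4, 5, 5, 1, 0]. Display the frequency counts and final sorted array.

Count array: [2, 1, 0, 0, 1, 2]
(count[i] = number of elements equal to i)
Cumulative count: [2, 3, 3, 3, 4, 6]
Sorted: [0, 0, 1, 4, 5, 5]


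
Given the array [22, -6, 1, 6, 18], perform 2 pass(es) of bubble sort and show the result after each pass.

After pass 1: [-6, 1, 6, 18, 22] (4 swaps)
After pass 2: [-6, 1, 6, 18, 22] (0 swaps)
Total swaps: 4


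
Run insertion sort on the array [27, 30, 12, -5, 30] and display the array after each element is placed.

First element 27 is already 'sorted'
Insert 30: shifted 0 elements -> [27, 30, 12, -5, 30]
Insert 12: shifted 2 elements -> [12, 27, 30, -5, 30]
Insert -5: shifted 3 elements -> [-5, 12, 27, 30, 30]
Insert 30: shifted 0 elements -> [-5, 12, 27, 30, 30]


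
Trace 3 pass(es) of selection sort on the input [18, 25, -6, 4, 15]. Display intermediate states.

Pass 1: Select minimum -6 at index 2, swap -> [-6, 25, 18, 4, 15]
Pass 2: Select minimum 4 at index 3, swap -> [-6, 4, 18, 25, 15]
Pass 3: Select minimum 15 at index 4, swap -> [-6, 4, 15, 25, 18]


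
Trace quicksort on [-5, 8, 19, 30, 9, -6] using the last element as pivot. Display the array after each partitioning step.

Partition 1: pivot=-6 at index 0 -> [-6, 8, 19, 30, 9, -5]
Partition 2: pivot=-5 at index 1 -> [-6, -5, 19, 30, 9, 8]
Partition 3: pivot=8 at index 2 -> [-6, -5, 8, 30, 9, 19]
Partition 4: pivot=19 at index 4 -> [-6, -5, 8, 9, 19, 30]


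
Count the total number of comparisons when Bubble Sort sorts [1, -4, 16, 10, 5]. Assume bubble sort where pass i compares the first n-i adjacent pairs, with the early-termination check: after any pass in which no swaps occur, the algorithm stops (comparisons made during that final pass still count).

Pass 1: compare adjacent pairs (0,1)..(3,4) = 4 comparison(s), 3 swap(s) -> [-4, 1, 10, 5, 16]
Pass 2: compare adjacent pairs (0,1)..(2,3) = 3 comparison(s), 1 swap(s) -> [-4, 1, 5, 10, 16]
Pass 3: compare adjacent pairs (0,1)..(1,2) = 2 comparison(s), 0 swap(s) -> [-4, 1, 5, 10, 16]
No swaps in this pass, so bubble sort stops here.
Total comparisons: 4 + 3 + 2 = 9


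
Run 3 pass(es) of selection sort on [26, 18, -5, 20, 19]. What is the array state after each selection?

Pass 1: Select minimum -5 at index 2, swap -> [-5, 18, 26, 20, 19]
Pass 2: Select minimum 18 at index 1, swap -> [-5, 18, 26, 20, 19]
Pass 3: Select minimum 19 at index 4, swap -> [-5, 18, 19, 20, 26]


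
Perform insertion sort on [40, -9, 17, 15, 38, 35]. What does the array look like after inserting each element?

First element 40 is already 'sorted'
Insert -9: shifted 1 elements -> [-9, 40, 17, 15, 38, 35]
Insert 17: shifted 1 elements -> [-9, 17, 40, 15, 38, 35]
Insert 15: shifted 2 elements -> [-9, 15, 17, 40, 38, 35]
Insert 38: shifted 1 elements -> [-9, 15, 17, 38, 40, 35]
Insert 35: shifted 2 elements -> [-9, 15, 17, 35, 38, 40]


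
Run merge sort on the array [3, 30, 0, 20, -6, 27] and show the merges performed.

Divide and conquer:
  Merge [30] + [0] -> [0, 30]
  Merge [3] + [0, 30] -> [0, 3, 30]
  Merge [-6] + [27] -> [-6, 27]
  Merge [20] + [-6, 27] -> [-6, 20, 27]
  Merge [0, 3, 30] + [-6, 20, 27] -> [-6, 0, 3, 20, 27, 30]


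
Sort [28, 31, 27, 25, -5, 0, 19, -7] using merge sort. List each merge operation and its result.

Divide and conquer:
  Merge [28] + [31] -> [28, 31]
  Merge [27] + [25] -> [25, 27]
  Merge [28, 31] + [25, 27] -> [25, 27, 28, 31]
  Merge [-5] + [0] -> [-5, 0]
  Merge [19] + [-7] -> [-7, 19]
  Merge [-5, 0] + [-7, 19] -> [-7, -5, 0, 19]
  Merge [25, 27, 28, 31] + [-7, -5, 0, 19] -> [-7, -5, 0, 19, 25, 27, 28, 31]


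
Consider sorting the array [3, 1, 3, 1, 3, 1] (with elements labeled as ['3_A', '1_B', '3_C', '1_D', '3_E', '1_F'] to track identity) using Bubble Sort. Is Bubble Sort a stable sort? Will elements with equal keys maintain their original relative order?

Trace Bubble Sort on the labeled array (the key is the number; the letter only tracks identity):
  After pass 1: [1_B, 3_A, 1_D, 3_C, 1_F, 3_E]
  After pass 2: [1_B, 1_D, 3_A, 1_F, 3_C, 3_E]
  After pass 3: [1_B, 1_D, 1_F, 3_A, 3_C, 3_E]
  After pass 4: [1_B, 1_D, 1_F, 3_A, 3_C, 3_E] (no swaps, done)
Final order: [1_B, 1_D, 1_F, 3_A, 3_C, 3_E]
Equal keys:
  value 1: originally 1_B, 1_D, 1_F; after sorting 1_B, 1_D, 1_F -> order preserved
  value 3: originally 3_A, 3_C, 3_E; after sorting 3_A, 3_C, 3_E -> order preserved
All equal keys kept their original relative order. Bubble Sort is stable: it only swaps adjacent elements when the left one is strictly greater, so equal keys never move past each other.
Answer: Stable


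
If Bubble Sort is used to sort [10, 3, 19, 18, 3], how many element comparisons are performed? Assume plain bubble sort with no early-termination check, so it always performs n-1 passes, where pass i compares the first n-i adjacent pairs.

Pass 1: compare adjacent pairs (0,1)..(3,4) = 4 comparison(s), 3 swap(s) -> [3, 10, 18, 3, 19]
Pass 2: compare adjacent pairs (0,1)..(2,3) = 3 comparison(s), 1 swap(s) -> [3, 10, 3, 18, 19]
Pass 3: compare adjacent pairs (0,1)..(1,2) = 2 comparison(s), 1 swap(s) -> [3, 3, 10, 18, 19]
Pass 4: compare adjacent pairs (0,1)..(0,1) = 1 comparison(s), 0 swap(s) -> [3, 3, 10, 18, 19]
Total comparisons: 4 + 3 + 2 + 1 = 10


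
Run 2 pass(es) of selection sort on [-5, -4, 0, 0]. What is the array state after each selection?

Pass 1: Select minimum -5 at index 0, swap -> [-5, -4, 0, 0]
Pass 2: Select minimum -4 at index 1, swap -> [-5, -4, 0, 0]


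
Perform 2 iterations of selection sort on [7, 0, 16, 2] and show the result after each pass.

Pass 1: Select minimum 0 at index 1, swap -> [0, 7, 16, 2]
Pass 2: Select minimum 2 at index 3, swap -> [0, 2, 16, 7]


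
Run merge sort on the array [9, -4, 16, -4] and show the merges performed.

Divide and conquer:
  Merge [9] + [-4] -> [-4, 9]
  Merge [16] + [-4] -> [-4, 16]
  Merge [-4, 9] + [-4, 16] -> [-4, -4, 9, 16]


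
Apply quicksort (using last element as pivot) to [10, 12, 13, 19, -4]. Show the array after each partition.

Partition 1: pivot=-4 at index 0 -> [-4, 12, 13, 19, 10]
Partition 2: pivot=10 at index 1 -> [-4, 10, 13, 19, 12]
Partition 3: pivot=12 at index 2 -> [-4, 10, 12, 19, 13]
Partition 4: pivot=13 at index 3 -> [-4, 10, 12, 13, 19]


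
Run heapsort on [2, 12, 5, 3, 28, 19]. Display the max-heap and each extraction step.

Build heap: [28, 12, 19, 3, 2, 5]
Extract 28: [19, 12, 5, 3, 2, 28]
Extract 19: [12, 3, 5, 2, 19, 28]
Extract 12: [5, 3, 2, 12, 19, 28]
Extract 5: [3, 2, 5, 12, 19, 28]
Extract 3: [2, 3, 5, 12, 19, 28]


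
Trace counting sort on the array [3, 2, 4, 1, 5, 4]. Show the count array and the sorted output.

Count array: [0, 1, 1, 1, 2, 1]
(count[i] = number of elements equal to i)
Cumulative count: [0, 1, 2, 3, 5, 6]
Sorted: [1, 2, 3, 4, 4, 5]


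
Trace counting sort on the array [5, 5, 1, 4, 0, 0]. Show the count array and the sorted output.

Count array: [2, 1, 0, 0, 1, 2]
(count[i] = number of elements equal to i)
Cumulative count: [2, 3, 3, 3, 4, 6]
Sorted: [0, 0, 1, 4, 5, 5]


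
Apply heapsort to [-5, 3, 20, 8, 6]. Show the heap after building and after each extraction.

Build heap: [20, 8, -5, 3, 6]
Extract 20: [8, 6, -5, 3, 20]
Extract 8: [6, 3, -5, 8, 20]
Extract 6: [3, -5, 6, 8, 20]
Extract 3: [-5, 3, 6, 8, 20]


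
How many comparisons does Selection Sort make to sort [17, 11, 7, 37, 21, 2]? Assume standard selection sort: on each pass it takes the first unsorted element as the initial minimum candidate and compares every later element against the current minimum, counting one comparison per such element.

Pass 1: scan indices 1..5 for the minimum = 5 comparison(s); min is 2, place at index 0 -> [2, 11, 7, 37, 21, 17]
Pass 2: scan indices 2..5 for the minimum = 4 comparison(s); min is 7, place at index 1 -> [2, 7, 11, 37, 21, 17]
Pass 3: scan indices 3..5 for the minimum = 3 comparison(s); min is 11, place at index 2 -> [2, 7, 11, 37, 21, 17]
Pass 4: scan indices 4..5 for the minimum = 2 comparison(s); min is 17, place at index 3 -> [2, 7, 11, 17, 21, 37]
Pass 5: scan indices 5..5 for the minimum = 1 comparison(s); min is 21, place at index 4 -> [2, 7, 11, 17, 21, 37]
Selection sort always scans the whole unsorted suffix, so the count is (n-1) + (n-2) + ... + 1 = n(n-1)/2 = 6*5/2 = 15 regardless of the input order.
Total comparisons: 5 + 4 + 3 + 2 + 1 = 15


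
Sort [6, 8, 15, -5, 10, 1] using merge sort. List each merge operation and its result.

Divide and conquer:
  Merge [8] + [15] -> [8, 15]
  Merge [6] + [8, 15] -> [6, 8, 15]
  Merge [10] + [1] -> [1, 10]
  Merge [-5] + [1, 10] -> [-5, 1, 10]
  Merge [6, 8, 15] + [-5, 1, 10] -> [-5, 1, 6, 8, 10, 15]


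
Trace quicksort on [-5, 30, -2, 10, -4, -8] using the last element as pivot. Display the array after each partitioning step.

Partition 1: pivot=-8 at index 0 -> [-8, 30, -2, 10, -4, -5]
Partition 2: pivot=-5 at index 1 -> [-8, -5, -2, 10, -4, 30]
Partition 3: pivot=30 at index 5 -> [-8, -5, -2, 10, -4, 30]
Partition 4: pivot=-4 at index 2 -> [-8, -5, -4, 10, -2, 30]
Partition 5: pivot=-2 at index 3 -> [-8, -5, -4, -2, 10, 30]


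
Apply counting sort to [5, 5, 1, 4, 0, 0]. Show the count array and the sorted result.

Count array: [2, 1, 0, 0, 1, 2]
(count[i] = number of elements equal to i)
Cumulative count: [2, 3, 3, 3, 4, 6]
Sorted: [0, 0, 1, 4, 5, 5]


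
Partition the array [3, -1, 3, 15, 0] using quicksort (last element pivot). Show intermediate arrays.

Partition 1: pivot=0 at index 1 -> [-1, 0, 3, 15, 3]
Partition 2: pivot=3 at index 3 -> [-1, 0, 3, 3, 15]


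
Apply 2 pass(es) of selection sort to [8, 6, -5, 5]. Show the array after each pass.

Pass 1: Select minimum -5 at index 2, swap -> [-5, 6, 8, 5]
Pass 2: Select minimum 5 at index 3, swap -> [-5, 5, 8, 6]


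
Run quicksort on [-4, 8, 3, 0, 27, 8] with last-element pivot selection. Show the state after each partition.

Partition 1: pivot=8 at index 4 -> [-4, 8, 3, 0, 8, 27]
Partition 2: pivot=0 at index 1 -> [-4, 0, 3, 8, 8, 27]
Partition 3: pivot=8 at index 3 -> [-4, 0, 3, 8, 8, 27]


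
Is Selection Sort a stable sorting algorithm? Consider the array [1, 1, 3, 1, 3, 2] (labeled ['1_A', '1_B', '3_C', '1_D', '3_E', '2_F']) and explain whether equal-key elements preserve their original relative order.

Trace Selection Sort on the labeled array (the key is the number; the letter only tracks identity):
  Pass 1: minimum 1_A is already at index 0; no swap -> [1_A, 1_B, 3_C, 1_D, 3_E, 2_F]
  Pass 2: minimum 1_B is already at index 1; no swap -> [1_A, 1_B, 3_C, 1_D, 3_E, 2_F]
  Pass 3: minimum of unsorted part is 1_D at index 3; swap it with 3_C at index 2 -> [1_A, 1_B, 1_D, 3_C, 3_E, 2_F]
  Pass 4: minimum of unsorted part is 2_F at index 5; swap it with 3_C at index 3 -> [1_A, 1_B, 1_D, 2_F, 3_E, 3_C]
  Pass 5: minimum 3_E is already at index 4; no swap -> [1_A, 1_B, 1_D, 2_F, 3_E, 3_C]
Final order: [1_A, 1_B, 1_D, 2_F, 3_E, 3_C]
Equal keys:
  value 1: originally 1_A, 1_B, 1_D; after sorting 1_A, 1_B, 1_D -> order preserved
  value 3: originally 3_C, 3_E; after sorting 3_E, 3_C -> order changed
Equal keys were reordered, so Selection Sort is not stable: the long-range swap that moves the minimum into place can carry an element past an equal key. (One such input is enough; an unstable sort may happen to preserve order on other inputs, but it gives no guarantee.)
Answer: Not stable


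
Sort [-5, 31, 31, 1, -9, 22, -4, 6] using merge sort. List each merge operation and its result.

Divide and conquer:
  Merge [-5] + [31] -> [-5, 31]
  Merge [31] + [1] -> [1, 31]
  Merge [-5, 31] + [1, 31] -> [-5, 1, 31, 31]
  Merge [-9] + [22] -> [-9, 22]
  Merge [-4] + [6] -> [-4, 6]
  Merge [-9, 22] + [-4, 6] -> [-9, -4, 6, 22]
  Merge [-5, 1, 31, 31] + [-9, -4, 6, 22] -> [-9, -5, -4, 1, 6, 22, 31, 31]


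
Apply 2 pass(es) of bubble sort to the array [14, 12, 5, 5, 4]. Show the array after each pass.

After pass 1: [12, 5, 5, 4, 14] (4 swaps)
After pass 2: [5, 5, 4, 12, 14] (3 swaps)
Total swaps: 7


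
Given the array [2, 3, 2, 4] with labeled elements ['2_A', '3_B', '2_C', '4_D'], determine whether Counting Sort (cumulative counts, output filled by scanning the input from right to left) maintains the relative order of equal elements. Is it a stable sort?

Trace Counting Sort on the labeled array (the key is the number; the letter only tracks identity):
  Counts for values 0..4: [0, 0, 2, 1, 1]
  Cumulative counts: [0, 0, 2, 3, 4]
  Scan right to left: place 4_D at output index 3
  Scan right to left: place 2_C at output index 1
  Scan right to left: place 3_B at output index 2
  Scan right to left: place 2_A at output index 0
  Output: [2_A, 2_C, 3_B, 4_D]
Equal keys:
  value 2: originally 2_A, 2_C; after sorting 2_A, 2_C -> order preserved
All equal keys kept their original relative order. Counting Sort is stable: scanning the input right to left with decreasing cumulative counts places later duplicates at later output positions.
Answer: Stable


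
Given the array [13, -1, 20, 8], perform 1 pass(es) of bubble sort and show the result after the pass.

After pass 1: [-1, 13, 8, 20] (2 swaps)
Total swaps: 2


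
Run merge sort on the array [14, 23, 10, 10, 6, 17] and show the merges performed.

Divide and conquer:
  Merge [23] + [10] -> [10, 23]
  Merge [14] + [10, 23] -> [10, 14, 23]
  Merge [6] + [17] -> [6, 17]
  Merge [10] + [6, 17] -> [6, 10, 17]
  Merge [10, 14, 23] + [6, 10, 17] -> [6, 10, 10, 14, 17, 23]


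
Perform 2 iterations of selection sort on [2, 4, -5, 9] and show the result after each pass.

Pass 1: Select minimum -5 at index 2, swap -> [-5, 4, 2, 9]
Pass 2: Select minimum 2 at index 2, swap -> [-5, 2, 4, 9]


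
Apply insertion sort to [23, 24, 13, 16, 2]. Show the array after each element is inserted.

First element 23 is already 'sorted'
Insert 24: shifted 0 elements -> [23, 24, 13, 16, 2]
Insert 13: shifted 2 elements -> [13, 23, 24, 16, 2]
Insert 16: shifted 2 elements -> [13, 16, 23, 24, 2]
Insert 2: shifted 4 elements -> [2, 13, 16, 23, 24]


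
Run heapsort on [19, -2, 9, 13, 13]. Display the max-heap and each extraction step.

Build heap: [19, 13, 9, -2, 13]
Extract 19: [13, 13, 9, -2, 19]
Extract 13: [13, -2, 9, 13, 19]
Extract 13: [9, -2, 13, 13, 19]
Extract 9: [-2, 9, 13, 13, 19]


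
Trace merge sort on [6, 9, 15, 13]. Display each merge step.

Divide and conquer:
  Merge [6] + [9] -> [6, 9]
  Merge [15] + [13] -> [13, 15]
  Merge [6, 9] + [13, 15] -> [6, 9, 13, 15]


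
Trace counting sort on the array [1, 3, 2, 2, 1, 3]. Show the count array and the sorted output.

Count array: [0, 2, 2, 2]
(count[i] = number of elements equal to i)
Cumulative count: [0, 2, 4, 6]
Sorted: [1, 1, 2, 2, 3, 3]


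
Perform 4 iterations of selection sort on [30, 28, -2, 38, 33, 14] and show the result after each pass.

Pass 1: Select minimum -2 at index 2, swap -> [-2, 28, 30, 38, 33, 14]
Pass 2: Select minimum 14 at index 5, swap -> [-2, 14, 30, 38, 33, 28]
Pass 3: Select minimum 28 at index 5, swap -> [-2, 14, 28, 38, 33, 30]
Pass 4: Select minimum 30 at index 5, swap -> [-2, 14, 28, 30, 33, 38]


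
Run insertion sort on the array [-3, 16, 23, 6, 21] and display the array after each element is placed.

First element -3 is already 'sorted'
Insert 16: shifted 0 elements -> [-3, 16, 23, 6, 21]
Insert 23: shifted 0 elements -> [-3, 16, 23, 6, 21]
Insert 6: shifted 2 elements -> [-3, 6, 16, 23, 21]
Insert 21: shifted 1 elements -> [-3, 6, 16, 21, 23]


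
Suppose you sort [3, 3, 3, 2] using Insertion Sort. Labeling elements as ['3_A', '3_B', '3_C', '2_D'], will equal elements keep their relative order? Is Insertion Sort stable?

Trace Insertion Sort on the labeled array (the key is the number; the letter only tracks identity):
  Insert 3_B at index 1: [3_A, 3_B, 3_C, 2_D]
  Insert 3_C at index 2: [3_A, 3_B, 3_C, 2_D]
  Insert 2_D at index 0: [2_D, 3_A, 3_B, 3_C]
Final order: [2_D, 3_A, 3_B, 3_C]
Equal keys:
  value 3: originally 3_A, 3_B, 3_C; after sorting 3_A, 3_B, 3_C -> order preserved
All equal keys kept their original relative order. Insertion Sort is stable: elements are shifted only while they are strictly greater than the key, so a key is inserted after any equal elements already placed.
Answer: Stable


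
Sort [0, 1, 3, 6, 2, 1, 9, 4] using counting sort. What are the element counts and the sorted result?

Count array: [1, 2, 1, 1, 1, 0, 1, 0, 0, 1]
(count[i] = number of elements equal to i)
Cumulative count: [1, 3, 4, 5, 6, 6, 7, 7, 7, 8]
Sorted: [0, 1, 1, 2, 3, 4, 6, 9]


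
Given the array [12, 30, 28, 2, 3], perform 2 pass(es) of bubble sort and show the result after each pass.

After pass 1: [12, 28, 2, 3, 30] (3 swaps)
After pass 2: [12, 2, 3, 28, 30] (2 swaps)
Total swaps: 5


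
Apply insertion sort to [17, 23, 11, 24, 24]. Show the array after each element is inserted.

First element 17 is already 'sorted'
Insert 23: shifted 0 elements -> [17, 23, 11, 24, 24]
Insert 11: shifted 2 elements -> [11, 17, 23, 24, 24]
Insert 24: shifted 0 elements -> [11, 17, 23, 24, 24]
Insert 24: shifted 0 elements -> [11, 17, 23, 24, 24]


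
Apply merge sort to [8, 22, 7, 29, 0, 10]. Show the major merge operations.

Divide and conquer:
  Merge [22] + [7] -> [7, 22]
  Merge [8] + [7, 22] -> [7, 8, 22]
  Merge [0] + [10] -> [0, 10]
  Merge [29] + [0, 10] -> [0, 10, 29]
  Merge [7, 8, 22] + [0, 10, 29] -> [0, 7, 8, 10, 22, 29]


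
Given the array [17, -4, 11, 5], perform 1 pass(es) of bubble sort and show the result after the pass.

After pass 1: [-4, 11, 5, 17] (3 swaps)
Total swaps: 3


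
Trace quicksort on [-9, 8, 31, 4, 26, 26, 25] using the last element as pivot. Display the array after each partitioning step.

Partition 1: pivot=25 at index 3 -> [-9, 8, 4, 25, 26, 26, 31]
Partition 2: pivot=4 at index 1 -> [-9, 4, 8, 25, 26, 26, 31]
Partition 3: pivot=31 at index 6 -> [-9, 4, 8, 25, 26, 26, 31]
Partition 4: pivot=26 at index 5 -> [-9, 4, 8, 25, 26, 26, 31]


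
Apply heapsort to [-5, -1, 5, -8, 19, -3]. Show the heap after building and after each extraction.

Build heap: [19, -1, 5, -8, -5, -3]
Extract 19: [5, -1, -3, -8, -5, 19]
Extract 5: [-1, -5, -3, -8, 5, 19]
Extract -1: [-3, -5, -8, -1, 5, 19]
Extract -3: [-5, -8, -3, -1, 5, 19]
Extract -5: [-8, -5, -3, -1, 5, 19]


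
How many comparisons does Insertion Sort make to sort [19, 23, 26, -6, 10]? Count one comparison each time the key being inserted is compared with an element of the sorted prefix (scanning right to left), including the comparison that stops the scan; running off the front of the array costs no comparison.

Insert 23: 19 <= 23 (stop) = 1 comparison(s) -> [19, 23, 26, -6, 10]
Insert 26: 23 <= 26 (stop) = 1 comparison(s) -> [19, 23, 26, -6, 10]
Insert -6: 26 > -6 (shift), 23 > -6 (shift), 19 > -6 (shift), reached front = 3 comparison(s) -> [-6, 19, 23, 26, 10]
Insert 10: 26 > 10 (shift), 23 > 10 (shift), 19 > 10 (shift), -6 <= 10 (stop) = 4 comparison(s) -> [-6, 10, 19, 23, 26]
Total comparisons: 1 + 1 + 3 + 4 = 9


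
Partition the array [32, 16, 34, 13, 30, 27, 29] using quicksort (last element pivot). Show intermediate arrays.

Partition 1: pivot=29 at index 3 -> [16, 13, 27, 29, 30, 34, 32]
Partition 2: pivot=27 at index 2 -> [16, 13, 27, 29, 30, 34, 32]
Partition 3: pivot=13 at index 0 -> [13, 16, 27, 29, 30, 34, 32]
Partition 4: pivot=32 at index 5 -> [13, 16, 27, 29, 30, 32, 34]


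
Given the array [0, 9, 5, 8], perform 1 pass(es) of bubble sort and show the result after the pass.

After pass 1: [0, 5, 8, 9] (2 swaps)
Total swaps: 2


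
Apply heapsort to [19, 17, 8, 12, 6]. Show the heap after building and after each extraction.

Build heap: [19, 17, 8, 12, 6]
Extract 19: [17, 12, 8, 6, 19]
Extract 17: [12, 6, 8, 17, 19]
Extract 12: [8, 6, 12, 17, 19]
Extract 8: [6, 8, 12, 17, 19]


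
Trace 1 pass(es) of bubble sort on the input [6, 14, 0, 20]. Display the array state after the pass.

After pass 1: [6, 0, 14, 20] (1 swaps)
Total swaps: 1


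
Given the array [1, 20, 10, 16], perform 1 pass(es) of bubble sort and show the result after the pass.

After pass 1: [1, 10, 16, 20] (2 swaps)
Total swaps: 2


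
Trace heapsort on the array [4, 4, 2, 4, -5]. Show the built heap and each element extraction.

Build heap: [4, 4, 2, 4, -5]
Extract 4: [4, 4, 2, -5, 4]
Extract 4: [4, -5, 2, 4, 4]
Extract 4: [2, -5, 4, 4, 4]
Extract 2: [-5, 2, 4, 4, 4]


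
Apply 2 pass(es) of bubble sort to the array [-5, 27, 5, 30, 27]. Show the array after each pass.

After pass 1: [-5, 5, 27, 27, 30] (2 swaps)
After pass 2: [-5, 5, 27, 27, 30] (0 swaps)
Total swaps: 2


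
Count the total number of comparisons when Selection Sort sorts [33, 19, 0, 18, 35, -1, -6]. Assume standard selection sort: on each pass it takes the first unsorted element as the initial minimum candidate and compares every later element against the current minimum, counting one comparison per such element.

Pass 1: scan indices 1..6 for the minimum = 6 comparison(s); min is -6, place at index 0 -> [-6, 19, 0, 18, 35, -1, 33]
Pass 2: scan indices 2..6 for the minimum = 5 comparison(s); min is -1, place at index 1 -> [-6, -1, 0, 18, 35, 19, 33]
Pass 3: scan indices 3..6 for the minimum = 4 comparison(s); min is 0, place at index 2 -> [-6, -1, 0, 18, 35, 19, 33]
Pass 4: scan indices 4..6 for the minimum = 3 comparison(s); min is 18, place at index 3 -> [-6, -1, 0, 18, 35, 19, 33]
Pass 5: scan indices 5..6 for the minimum = 2 comparison(s); min is 19, place at index 4 -> [-6, -1, 0, 18, 19, 35, 33]
Pass 6: scan indices 6..6 for the minimum = 1 comparison(s); min is 33, place at index 5 -> [-6, -1, 0, 18, 19, 33, 35]
Selection sort always scans the whole unsorted suffix, so the count is (n-1) + (n-2) + ... + 1 = n(n-1)/2 = 7*6/2 = 21 regardless of the input order.
Total comparisons: 6 + 5 + 4 + 3 + 2 + 1 = 21


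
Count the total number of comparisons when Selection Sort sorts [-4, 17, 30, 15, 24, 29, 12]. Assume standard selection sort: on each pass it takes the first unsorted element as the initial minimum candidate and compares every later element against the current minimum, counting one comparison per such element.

Pass 1: scan indices 1..6 for the minimum = 6 comparison(s); min is -4, place at index 0 -> [-4, 17, 30, 15, 24, 29, 12]
Pass 2: scan indices 2..6 for the minimum = 5 comparison(s); min is 12, place at index 1 -> [-4, 12, 30, 15, 24, 29, 17]
Pass 3: scan indices 3..6 for the minimum = 4 comparison(s); min is 15, place at index 2 -> [-4, 12, 15, 30, 24, 29, 17]
Pass 4: scan indices 4..6 for the minimum = 3 comparison(s); min is 17, place at index 3 -> [-4, 12, 15, 17, 24, 29, 30]
Pass 5: scan indices 5..6 for the minimum = 2 comparison(s); min is 24, place at index 4 -> [-4, 12, 15, 17, 24, 29, 30]
Pass 6: scan indices 6..6 for the minimum = 1 comparison(s); min is 29, place at index 5 -> [-4, 12, 15, 17, 24, 29, 30]
Selection sort always scans the whole unsorted suffix, so the count is (n-1) + (n-2) + ... + 1 = n(n-1)/2 = 7*6/2 = 21 regardless of the input order.
Total comparisons: 6 + 5 + 4 + 3 + 2 + 1 = 21


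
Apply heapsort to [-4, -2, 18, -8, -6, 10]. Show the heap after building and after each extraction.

Build heap: [18, -2, 10, -8, -6, -4]
Extract 18: [10, -2, -4, -8, -6, 18]
Extract 10: [-2, -6, -4, -8, 10, 18]
Extract -2: [-4, -6, -8, -2, 10, 18]
Extract -4: [-6, -8, -4, -2, 10, 18]
Extract -6: [-8, -6, -4, -2, 10, 18]


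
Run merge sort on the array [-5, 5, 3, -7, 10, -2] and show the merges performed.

Divide and conquer:
  Merge [5] + [3] -> [3, 5]
  Merge [-5] + [3, 5] -> [-5, 3, 5]
  Merge [10] + [-2] -> [-2, 10]
  Merge [-7] + [-2, 10] -> [-7, -2, 10]
  Merge [-5, 3, 5] + [-7, -2, 10] -> [-7, -5, -2, 3, 5, 10]


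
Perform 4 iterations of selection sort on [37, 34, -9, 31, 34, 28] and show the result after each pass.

Pass 1: Select minimum -9 at index 2, swap -> [-9, 34, 37, 31, 34, 28]
Pass 2: Select minimum 28 at index 5, swap -> [-9, 28, 37, 31, 34, 34]
Pass 3: Select minimum 31 at index 3, swap -> [-9, 28, 31, 37, 34, 34]
Pass 4: Select minimum 34 at index 4, swap -> [-9, 28, 31, 34, 37, 34]


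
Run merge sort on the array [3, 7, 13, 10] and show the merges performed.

Divide and conquer:
  Merge [3] + [7] -> [3, 7]
  Merge [13] + [10] -> [10, 13]
  Merge [3, 7] + [10, 13] -> [3, 7, 10, 13]


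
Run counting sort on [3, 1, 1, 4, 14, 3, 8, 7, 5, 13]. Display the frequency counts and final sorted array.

Count array: [0, 2, 0, 2, 1, 1, 0, 1, 1, 0, 0, 0, 0, 1, 1]
(count[i] = number of elements equal to i)
Cumulative count: [0, 2, 2, 4, 5, 6, 6, 7, 8, 8, 8, 8, 8, 9, 10]
Sorted: [1, 1, 3, 3, 4, 5, 7, 8, 13, 14]


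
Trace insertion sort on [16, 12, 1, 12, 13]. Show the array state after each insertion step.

First element 16 is already 'sorted'
Insert 12: shifted 1 elements -> [12, 16, 1, 12, 13]
Insert 1: shifted 2 elements -> [1, 12, 16, 12, 13]
Insert 12: shifted 1 elements -> [1, 12, 12, 16, 13]
Insert 13: shifted 1 elements -> [1, 12, 12, 13, 16]


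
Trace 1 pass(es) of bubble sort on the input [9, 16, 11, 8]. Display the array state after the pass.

After pass 1: [9, 11, 8, 16] (2 swaps)
Total swaps: 2


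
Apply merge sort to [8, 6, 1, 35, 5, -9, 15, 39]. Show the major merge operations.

Divide and conquer:
  Merge [8] + [6] -> [6, 8]
  Merge [1] + [35] -> [1, 35]
  Merge [6, 8] + [1, 35] -> [1, 6, 8, 35]
  Merge [5] + [-9] -> [-9, 5]
  Merge [15] + [39] -> [15, 39]
  Merge [-9, 5] + [15, 39] -> [-9, 5, 15, 39]
  Merge [1, 6, 8, 35] + [-9, 5, 15, 39] -> [-9, 1, 5, 6, 8, 15, 35, 39]


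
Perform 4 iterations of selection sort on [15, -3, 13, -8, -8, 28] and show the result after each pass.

Pass 1: Select minimum -8 at index 3, swap -> [-8, -3, 13, 15, -8, 28]
Pass 2: Select minimum -8 at index 4, swap -> [-8, -8, 13, 15, -3, 28]
Pass 3: Select minimum -3 at index 4, swap -> [-8, -8, -3, 15, 13, 28]
Pass 4: Select minimum 13 at index 4, swap -> [-8, -8, -3, 13, 15, 28]


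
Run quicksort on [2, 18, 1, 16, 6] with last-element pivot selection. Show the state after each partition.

Partition 1: pivot=6 at index 2 -> [2, 1, 6, 16, 18]
Partition 2: pivot=1 at index 0 -> [1, 2, 6, 16, 18]
Partition 3: pivot=18 at index 4 -> [1, 2, 6, 16, 18]


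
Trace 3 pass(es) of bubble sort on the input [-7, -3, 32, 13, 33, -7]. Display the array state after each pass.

After pass 1: [-7, -3, 13, 32, -7, 33] (2 swaps)
After pass 2: [-7, -3, 13, -7, 32, 33] (1 swaps)
After pass 3: [-7, -3, -7, 13, 32, 33] (1 swaps)
Total swaps: 4


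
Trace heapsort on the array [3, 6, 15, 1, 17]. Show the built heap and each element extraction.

Build heap: [17, 6, 15, 1, 3]
Extract 17: [15, 6, 3, 1, 17]
Extract 15: [6, 1, 3, 15, 17]
Extract 6: [3, 1, 6, 15, 17]
Extract 3: [1, 3, 6, 15, 17]


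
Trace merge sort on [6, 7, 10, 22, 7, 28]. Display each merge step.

Divide and conquer:
  Merge [7] + [10] -> [7, 10]
  Merge [6] + [7, 10] -> [6, 7, 10]
  Merge [7] + [28] -> [7, 28]
  Merge [22] + [7, 28] -> [7, 22, 28]
  Merge [6, 7, 10] + [7, 22, 28] -> [6, 7, 7, 10, 22, 28]


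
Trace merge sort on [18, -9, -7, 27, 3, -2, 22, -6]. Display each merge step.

Divide and conquer:
  Merge [18] + [-9] -> [-9, 18]
  Merge [-7] + [27] -> [-7, 27]
  Merge [-9, 18] + [-7, 27] -> [-9, -7, 18, 27]
  Merge [3] + [-2] -> [-2, 3]
  Merge [22] + [-6] -> [-6, 22]
  Merge [-2, 3] + [-6, 22] -> [-6, -2, 3, 22]
  Merge [-9, -7, 18, 27] + [-6, -2, 3, 22] -> [-9, -7, -6, -2, 3, 18, 22, 27]


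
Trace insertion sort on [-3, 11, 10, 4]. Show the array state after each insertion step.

First element -3 is already 'sorted'
Insert 11: shifted 0 elements -> [-3, 11, 10, 4]
Insert 10: shifted 1 elements -> [-3, 10, 11, 4]
Insert 4: shifted 2 elements -> [-3, 4, 10, 11]


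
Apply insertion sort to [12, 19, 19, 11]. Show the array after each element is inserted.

First element 12 is already 'sorted'
Insert 19: shifted 0 elements -> [12, 19, 19, 11]
Insert 19: shifted 0 elements -> [12, 19, 19, 11]
Insert 11: shifted 3 elements -> [11, 12, 19, 19]


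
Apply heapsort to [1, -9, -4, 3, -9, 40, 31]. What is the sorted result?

Build heap: [40, 3, 31, -9, -9, -4, 1]
Extract 40: [31, 3, 1, -9, -9, -4, 40]
Extract 31: [3, -4, 1, -9, -9, 31, 40]
Extract 3: [1, -4, -9, -9, 3, 31, 40]
Extract 1: [-4, -9, -9, 1, 3, 31, 40]
Extract -4: [-9, -9, -4, 1, 3, 31, 40]
Extract -9: [-9, -9, -4, 1, 3, 31, 40]


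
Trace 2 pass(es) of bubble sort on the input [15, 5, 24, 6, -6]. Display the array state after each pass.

After pass 1: [5, 15, 6, -6, 24] (3 swaps)
After pass 2: [5, 6, -6, 15, 24] (2 swaps)
Total swaps: 5


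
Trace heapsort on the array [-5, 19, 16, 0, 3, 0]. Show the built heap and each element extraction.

Build heap: [19, 3, 16, 0, -5, 0]
Extract 19: [16, 3, 0, 0, -5, 19]
Extract 16: [3, 0, 0, -5, 16, 19]
Extract 3: [0, -5, 0, 3, 16, 19]
Extract 0: [0, -5, 0, 3, 16, 19]
Extract 0: [-5, 0, 0, 3, 16, 19]


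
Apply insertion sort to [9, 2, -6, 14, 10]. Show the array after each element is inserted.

First element 9 is already 'sorted'
Insert 2: shifted 1 elements -> [2, 9, -6, 14, 10]
Insert -6: shifted 2 elements -> [-6, 2, 9, 14, 10]
Insert 14: shifted 0 elements -> [-6, 2, 9, 14, 10]
Insert 10: shifted 1 elements -> [-6, 2, 9, 10, 14]


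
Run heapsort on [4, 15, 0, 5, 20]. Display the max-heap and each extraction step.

Build heap: [20, 15, 0, 5, 4]
Extract 20: [15, 5, 0, 4, 20]
Extract 15: [5, 4, 0, 15, 20]
Extract 5: [4, 0, 5, 15, 20]
Extract 4: [0, 4, 5, 15, 20]


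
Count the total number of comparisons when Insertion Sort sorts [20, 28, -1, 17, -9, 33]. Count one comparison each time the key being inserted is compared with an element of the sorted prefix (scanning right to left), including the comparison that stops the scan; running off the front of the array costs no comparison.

Insert 28: 20 <= 28 (stop) = 1 comparison(s) -> [20, 28, -1, 17, -9, 33]
Insert -1: 28 > -1 (shift), 20 > -1 (shift), reached front = 2 comparison(s) -> [-1, 20, 28, 17, -9, 33]
Insert 17: 28 > 17 (shift), 20 > 17 (shift), -1 <= 17 (stop) = 3 comparison(s) -> [-1, 17, 20, 28, -9, 33]
Insert -9: 28 > -9 (shift), 20 > -9 (shift), 17 > -9 (shift), -1 > -9 (shift), reached front = 4 comparison(s) -> [-9, -1, 17, 20, 28, 33]
Insert 33: 28 <= 33 (stop) = 1 comparison(s) -> [-9, -1, 17, 20, 28, 33]
Total comparisons: 1 + 2 + 3 + 4 + 1 = 11


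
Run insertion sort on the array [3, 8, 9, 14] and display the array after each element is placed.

First element 3 is already 'sorted'
Insert 8: shifted 0 elements -> [3, 8, 9, 14]
Insert 9: shifted 0 elements -> [3, 8, 9, 14]
Insert 14: shifted 0 elements -> [3, 8, 9, 14]


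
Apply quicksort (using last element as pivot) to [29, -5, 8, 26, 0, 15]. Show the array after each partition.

Partition 1: pivot=15 at index 3 -> [-5, 8, 0, 15, 29, 26]
Partition 2: pivot=0 at index 1 -> [-5, 0, 8, 15, 29, 26]
Partition 3: pivot=26 at index 4 -> [-5, 0, 8, 15, 26, 29]


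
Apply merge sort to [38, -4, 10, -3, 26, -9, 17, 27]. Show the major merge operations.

Divide and conquer:
  Merge [38] + [-4] -> [-4, 38]
  Merge [10] + [-3] -> [-3, 10]
  Merge [-4, 38] + [-3, 10] -> [-4, -3, 10, 38]
  Merge [26] + [-9] -> [-9, 26]
  Merge [17] + [27] -> [17, 27]
  Merge [-9, 26] + [17, 27] -> [-9, 17, 26, 27]
  Merge [-4, -3, 10, 38] + [-9, 17, 26, 27] -> [-9, -4, -3, 10, 17, 26, 27, 38]


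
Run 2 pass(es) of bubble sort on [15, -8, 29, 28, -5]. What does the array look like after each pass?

After pass 1: [-8, 15, 28, -5, 29] (3 swaps)
After pass 2: [-8, 15, -5, 28, 29] (1 swaps)
Total swaps: 4


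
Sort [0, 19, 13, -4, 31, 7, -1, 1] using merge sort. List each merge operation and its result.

Divide and conquer:
  Merge [0] + [19] -> [0, 19]
  Merge [13] + [-4] -> [-4, 13]
  Merge [0, 19] + [-4, 13] -> [-4, 0, 13, 19]
  Merge [31] + [7] -> [7, 31]
  Merge [-1] + [1] -> [-1, 1]
  Merge [7, 31] + [-1, 1] -> [-1, 1, 7, 31]
  Merge [-4, 0, 13, 19] + [-1, 1, 7, 31] -> [-4, -1, 0, 1, 7, 13, 19, 31]
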